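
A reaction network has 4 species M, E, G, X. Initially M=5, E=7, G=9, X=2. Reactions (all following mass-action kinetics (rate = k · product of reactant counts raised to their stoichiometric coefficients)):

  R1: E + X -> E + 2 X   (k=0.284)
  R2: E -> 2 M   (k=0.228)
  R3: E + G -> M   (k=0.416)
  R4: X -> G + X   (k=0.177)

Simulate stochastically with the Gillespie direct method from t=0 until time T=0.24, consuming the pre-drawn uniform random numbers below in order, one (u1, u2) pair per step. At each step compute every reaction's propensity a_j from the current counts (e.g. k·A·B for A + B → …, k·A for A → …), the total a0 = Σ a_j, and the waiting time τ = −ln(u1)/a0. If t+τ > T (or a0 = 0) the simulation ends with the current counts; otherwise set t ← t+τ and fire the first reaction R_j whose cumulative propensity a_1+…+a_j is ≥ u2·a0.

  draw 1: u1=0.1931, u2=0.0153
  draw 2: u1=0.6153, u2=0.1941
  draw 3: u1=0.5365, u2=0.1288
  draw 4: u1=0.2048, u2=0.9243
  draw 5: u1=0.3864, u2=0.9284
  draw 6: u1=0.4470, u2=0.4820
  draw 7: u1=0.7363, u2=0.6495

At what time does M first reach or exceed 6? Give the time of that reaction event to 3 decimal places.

Threshold first reached at t = 0.065

t=0.000: M=5 E=7 G=9 X=2
Draw 1: a1=3.976, a2=1.596, a3=26.208, a4=0.354, a0=32.134; τ=−ln(0.1931)/32.134=0.051 → t=0.051; u2·a0=0.0153·32.134=0.492 ≤ a1=3.976 → R1 fires; M=5 E=7 G=9 X=3
Draw 2: a1=5.964, a2=1.596, a3=26.208, a4=0.531, a0=34.299; τ=−ln(0.6153)/34.299=0.014 → t=0.065; u2·a0=0.1941·34.299=6.657; a1=5.964 < 6.657 ≤ a1+a2=7.560 → R2 fires; M=7 E=6 G=9 X=3
Draw 3: a1=5.112, a2=1.368, a3=22.464, a4=0.531, a0=29.475; τ=−ln(0.5365)/29.475=0.021 → t=0.086; u2·a0=0.1288·29.475=3.796 ≤ a1=5.112 → R1 fires; M=7 E=6 G=9 X=4
Draw 4: a1=6.816, a2=1.368, a3=22.464, a4=0.708, a0=31.356; τ=−ln(0.2048)/31.356=0.051 → t=0.137; u2·a0=0.9243·31.356=28.982; a1+a2=8.184 < 28.982 ≤ a1+…+a3=30.648 → R3 fires; M=8 E=5 G=8 X=4
Draw 5: a1=5.680, a2=1.140, a3=16.640, a4=0.708, a0=24.168; τ=−ln(0.3864)/24.168=0.039 → t=0.176; u2·a0=0.9284·24.168=22.438; a1+a2=6.820 < 22.438 ≤ a1+…+a3=23.460 → R3 fires; M=9 E=4 G=7 X=4
Draw 6: a1=4.544, a2=0.912, a3=11.648, a4=0.708, a0=17.812; τ=−ln(0.4470)/17.812=0.045 → t=0.222; u2·a0=0.4820·17.812=8.585; a1+a2=5.456 < 8.585 ≤ a1+…+a3=17.104 → R3 fires; M=10 E=3 G=6 X=4
Draw 7: a1=3.408, a2=0.684, a3=7.488, a4=0.708, a0=12.288; τ=−ln(0.7363)/12.288=0.025 → t=0.246 > T=0.24: stop.
M first becomes ≥ 6 when it reaches 7 at the event at t=0.065.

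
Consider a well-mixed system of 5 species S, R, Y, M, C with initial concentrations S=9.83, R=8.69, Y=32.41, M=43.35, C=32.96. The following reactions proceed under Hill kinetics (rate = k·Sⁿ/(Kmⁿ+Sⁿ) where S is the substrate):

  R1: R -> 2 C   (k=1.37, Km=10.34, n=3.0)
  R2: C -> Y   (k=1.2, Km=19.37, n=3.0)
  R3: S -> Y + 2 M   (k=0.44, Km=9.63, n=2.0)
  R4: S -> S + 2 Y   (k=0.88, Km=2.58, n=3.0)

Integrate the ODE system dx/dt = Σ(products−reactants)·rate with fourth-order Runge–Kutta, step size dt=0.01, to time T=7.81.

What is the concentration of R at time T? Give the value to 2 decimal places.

R at T = 6.00

RK4 with dt=0.01: 781 steps to T=7.81. Trajectory (selected grid times):
t=0.00: S=9.83 R=8.69 Y=32.41 M=43.35 C=32.96
t=0.87: S=9.64 R=8.27 Y=34.97 M=43.74 C=32.94
t=1.74: S=9.45 R=7.88 Y=37.53 M=44.12 C=32.84
t=2.60: S=9.26 R=7.54 Y=40.05 M=44.48 C=32.67
t=3.47: S=9.08 R=7.22 Y=42.60 M=44.85 C=32.45
t=4.34: S=8.90 R=6.93 Y=45.13 M=45.20 C=32.17
t=5.21: S=8.73 R=6.67 Y=47.65 M=45.55 C=31.84
t=6.07: S=8.56 R=6.43 Y=50.14 M=45.89 C=31.48
t=6.94: S=8.39 R=6.21 Y=52.64 M=46.23 C=31.08
t=7.81: S=8.23 R=6.00 Y=55.12 M=46.55 C=30.65
Read off R at T=7.81: 6.00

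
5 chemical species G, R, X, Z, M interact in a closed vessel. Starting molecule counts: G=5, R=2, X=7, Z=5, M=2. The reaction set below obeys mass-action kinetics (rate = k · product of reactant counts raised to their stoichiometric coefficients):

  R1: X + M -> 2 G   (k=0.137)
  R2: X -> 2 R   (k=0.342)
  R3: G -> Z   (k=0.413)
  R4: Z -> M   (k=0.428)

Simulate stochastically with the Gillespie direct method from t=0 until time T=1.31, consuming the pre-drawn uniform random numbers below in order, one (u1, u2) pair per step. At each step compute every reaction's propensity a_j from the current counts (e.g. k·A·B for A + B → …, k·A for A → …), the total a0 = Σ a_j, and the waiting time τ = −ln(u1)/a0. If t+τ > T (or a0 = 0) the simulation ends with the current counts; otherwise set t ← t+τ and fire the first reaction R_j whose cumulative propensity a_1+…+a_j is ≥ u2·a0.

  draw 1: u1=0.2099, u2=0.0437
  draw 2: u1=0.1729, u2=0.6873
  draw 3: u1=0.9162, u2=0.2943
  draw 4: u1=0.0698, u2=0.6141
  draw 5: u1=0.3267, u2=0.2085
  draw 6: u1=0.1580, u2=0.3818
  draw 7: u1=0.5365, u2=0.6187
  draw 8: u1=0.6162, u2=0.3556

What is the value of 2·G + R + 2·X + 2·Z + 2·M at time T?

Check how each reaction changes W = 2·G + R + 2·X + 2·Z + 2·M (weight of products minus weight of reactants):
R1: X + M -> 2 G: (2·2) − (2·1 + 2·1) = 4 − 4 = 0
R2: X -> 2 R: (1·2) − (2·1) = 2 − 2 = 0
R3: G -> Z: (2·1) − (2·1) = 2 − 2 = 0
R4: Z -> M: (2·1) − (2·1) = 2 − 2 = 0
Every reaction leaves W unchanged, so W is conserved and no simulation is needed: W(T) = W(0) = 2·5 + 2 + 2·7 + 2·5 + 2·2 = 40

Value at T = 40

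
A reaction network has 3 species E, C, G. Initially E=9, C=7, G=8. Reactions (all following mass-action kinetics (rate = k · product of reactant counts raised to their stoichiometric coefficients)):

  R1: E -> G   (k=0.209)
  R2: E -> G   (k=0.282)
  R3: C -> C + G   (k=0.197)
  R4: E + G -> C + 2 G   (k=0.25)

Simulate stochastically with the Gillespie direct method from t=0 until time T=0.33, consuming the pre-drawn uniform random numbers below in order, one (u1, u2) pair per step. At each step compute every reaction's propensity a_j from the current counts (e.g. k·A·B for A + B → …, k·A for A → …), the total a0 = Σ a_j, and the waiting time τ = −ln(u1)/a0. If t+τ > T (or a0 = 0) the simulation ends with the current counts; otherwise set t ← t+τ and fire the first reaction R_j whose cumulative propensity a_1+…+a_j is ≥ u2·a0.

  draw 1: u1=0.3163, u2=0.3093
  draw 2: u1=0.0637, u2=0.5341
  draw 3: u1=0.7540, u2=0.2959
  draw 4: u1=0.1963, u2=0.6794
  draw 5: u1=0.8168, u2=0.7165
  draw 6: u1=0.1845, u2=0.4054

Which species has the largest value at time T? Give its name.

t=0.000: E=9 C=7 G=8
Draw 1: a1=1.881, a2=2.538, a3=1.379, a4=18.000, a0=23.798; τ=−ln(0.3163)/23.798=0.048 → t=0.048; u2·a0=0.3093·23.798=7.361; a1+…+a3=5.798 < 7.361 ≤ a1+…+a4=23.798 → R4 fires; E=8 C=8 G=9
Draw 2: a1=1.672, a2=2.256, a3=1.576, a4=18.000, a0=23.504; τ=−ln(0.0637)/23.504=0.117 → t=0.166; u2·a0=0.5341·23.504=12.553; a1+…+a3=5.504 < 12.553 ≤ a1+…+a4=23.504 → R4 fires; E=7 C=9 G=10
Draw 3: a1=1.463, a2=1.974, a3=1.773, a4=17.500, a0=22.710; τ=−ln(0.7540)/22.710=0.012 → t=0.178; u2·a0=0.2959·22.710=6.720; a1+…+a3=5.210 < 6.720 ≤ a1+…+a4=22.710 → R4 fires; E=6 C=10 G=11
Draw 4: a1=1.254, a2=1.692, a3=1.970, a4=16.500, a0=21.416; τ=−ln(0.1963)/21.416=0.076 → t=0.254; u2·a0=0.6794·21.416=14.550; a1+…+a3=4.916 < 14.550 ≤ a1+…+a4=21.416 → R4 fires; E=5 C=11 G=12
Draw 5: a1=1.045, a2=1.410, a3=2.167, a4=15.000, a0=19.622; τ=−ln(0.8168)/19.622=0.010 → t=0.264; u2·a0=0.7165·19.622=14.059; a1+…+a3=4.622 < 14.059 ≤ a1+…+a4=19.622 → R4 fires; E=4 C=12 G=13
Draw 6: a1=0.836, a2=1.128, a3=2.364, a4=13.000, a0=17.328; τ=−ln(0.1845)/17.328=0.098 → t=0.362 > T=0.33: stop.
At T=0.33: E=4 C=12 G=13; the largest is G.

Dominant species at T: G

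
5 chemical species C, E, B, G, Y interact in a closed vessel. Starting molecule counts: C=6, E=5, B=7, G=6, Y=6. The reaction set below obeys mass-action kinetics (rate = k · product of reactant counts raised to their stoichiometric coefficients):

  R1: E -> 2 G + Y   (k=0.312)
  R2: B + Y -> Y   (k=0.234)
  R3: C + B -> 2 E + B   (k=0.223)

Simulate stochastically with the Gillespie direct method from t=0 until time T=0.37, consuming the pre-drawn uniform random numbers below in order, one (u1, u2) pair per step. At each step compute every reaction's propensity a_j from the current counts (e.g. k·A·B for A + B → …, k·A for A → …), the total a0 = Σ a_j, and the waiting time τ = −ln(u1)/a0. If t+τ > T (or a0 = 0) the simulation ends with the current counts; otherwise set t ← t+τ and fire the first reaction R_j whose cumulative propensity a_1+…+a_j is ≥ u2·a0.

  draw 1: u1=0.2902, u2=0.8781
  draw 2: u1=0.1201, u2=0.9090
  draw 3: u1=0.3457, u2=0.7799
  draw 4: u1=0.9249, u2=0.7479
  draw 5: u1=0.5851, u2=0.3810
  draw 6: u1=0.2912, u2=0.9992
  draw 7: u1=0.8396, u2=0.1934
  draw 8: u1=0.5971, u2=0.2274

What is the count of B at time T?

B at T = 6

t=0.000: C=6 E=5 B=7 G=6 Y=6
Draw 1: a1=1.560, a2=9.828, a3=9.366, a0=20.754; τ=−ln(0.2902)/20.754=0.060 → t=0.060; u2·a0=0.8781·20.754=18.224; a1+a2=11.388 < 18.224 ≤ a1+…+a3=20.754 → R3 fires; C=5 E=7 B=7 G=6 Y=6
Draw 2: a1=2.184, a2=9.828, a3=7.805, a0=19.817; τ=−ln(0.1201)/19.817=0.107 → t=0.167; u2·a0=0.9090·19.817=18.014; a1+a2=12.012 < 18.014 ≤ a1+…+a3=19.817 → R3 fires; C=4 E=9 B=7 G=6 Y=6
Draw 3: a1=2.808, a2=9.828, a3=6.244, a0=18.880; τ=−ln(0.3457)/18.880=0.056 → t=0.223; u2·a0=0.7799·18.880=14.725; a1+a2=12.636 < 14.725 ≤ a1+…+a3=18.880 → R3 fires; C=3 E=11 B=7 G=6 Y=6
Draw 4: a1=3.432, a2=9.828, a3=4.683, a0=17.943; τ=−ln(0.9249)/17.943=0.004 → t=0.227; u2·a0=0.7479·17.943=13.420; a1+a2=13.260 < 13.420 ≤ a1+…+a3=17.943 → R3 fires; C=2 E=13 B=7 G=6 Y=6
Draw 5: a1=4.056, a2=9.828, a3=3.122, a0=17.006; τ=−ln(0.5851)/17.006=0.032 → t=0.259; u2·a0=0.3810·17.006=6.479; a1=4.056 < 6.479 ≤ a1+a2=13.884 → R2 fires; C=2 E=13 B=6 G=6 Y=6
Draw 6: a1=4.056, a2=8.424, a3=2.676, a0=15.156; τ=−ln(0.2912)/15.156=0.081 → t=0.340; u2·a0=0.9992·15.156=15.144; a1+a2=12.480 < 15.144 ≤ a1+…+a3=15.156 → R3 fires; C=1 E=15 B=6 G=6 Y=6
Draw 7: a1=4.680, a2=8.424, a3=1.338, a0=14.442; τ=−ln(0.8396)/14.442=0.012 → t=0.352; u2·a0=0.1934·14.442=2.793 ≤ a1=4.680 → R1 fires; C=1 E=14 B=6 G=8 Y=7
Draw 8: a1=4.368, a2=9.828, a3=1.338, a0=15.534; τ=−ln(0.5971)/15.534=0.033 → t=0.385 > T=0.37: stop.
Read off B at T=0.37: 6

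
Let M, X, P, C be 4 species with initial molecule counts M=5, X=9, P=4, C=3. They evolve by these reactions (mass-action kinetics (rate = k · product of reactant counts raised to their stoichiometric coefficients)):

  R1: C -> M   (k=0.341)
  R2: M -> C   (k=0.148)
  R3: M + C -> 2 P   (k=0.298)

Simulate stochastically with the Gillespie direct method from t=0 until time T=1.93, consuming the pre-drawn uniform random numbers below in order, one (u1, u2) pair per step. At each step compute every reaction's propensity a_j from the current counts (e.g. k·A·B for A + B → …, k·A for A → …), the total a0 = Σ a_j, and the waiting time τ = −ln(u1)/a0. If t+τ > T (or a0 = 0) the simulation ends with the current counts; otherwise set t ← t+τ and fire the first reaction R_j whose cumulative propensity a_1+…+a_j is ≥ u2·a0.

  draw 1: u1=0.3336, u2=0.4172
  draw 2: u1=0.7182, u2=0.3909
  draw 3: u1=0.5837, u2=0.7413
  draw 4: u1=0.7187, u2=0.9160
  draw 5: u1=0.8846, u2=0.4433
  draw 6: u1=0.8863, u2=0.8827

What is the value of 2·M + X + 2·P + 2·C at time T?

Value at T = 33

Check how each reaction changes W = 2·M + X + 2·P + 2·C (weight of products minus weight of reactants):
R1: C -> M: (2·1) − (2·1) = 2 − 2 = 0
R2: M -> C: (2·1) − (2·1) = 2 − 2 = 0
R3: M + C -> 2 P: (2·2) − (2·1 + 2·1) = 4 − 4 = 0
Every reaction leaves W unchanged, so W is conserved and no simulation is needed: W(T) = W(0) = 2·5 + 9 + 2·4 + 2·3 = 33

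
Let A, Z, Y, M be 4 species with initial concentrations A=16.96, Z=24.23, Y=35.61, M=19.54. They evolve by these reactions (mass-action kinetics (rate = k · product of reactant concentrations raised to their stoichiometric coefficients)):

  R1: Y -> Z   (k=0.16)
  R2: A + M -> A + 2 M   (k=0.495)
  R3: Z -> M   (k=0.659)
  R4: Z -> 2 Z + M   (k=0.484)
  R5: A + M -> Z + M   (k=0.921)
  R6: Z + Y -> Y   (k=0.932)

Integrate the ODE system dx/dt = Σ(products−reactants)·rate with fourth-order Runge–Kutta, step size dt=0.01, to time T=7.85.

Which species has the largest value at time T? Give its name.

RK4 with dt=0.01: 785 steps to T=7.85. Trajectory (selected grid times):
t=0.00: A=16.96 Z=24.23 Y=35.61 M=19.54
t=0.87: A=0.00 Z=0.17 Y=30.98 M=30.24
t=1.74: A=0.00 Z=0.17 Y=26.96 M=30.41
t=2.62: A=0.00 Z=0.17 Y=23.42 M=30.58
t=3.49: A=0.00 Z=0.17 Y=20.37 M=30.75
t=4.36: A=0.00 Z=0.17 Y=17.73 M=30.92
t=5.23: A=0.00 Z=0.17 Y=15.42 M=31.09
t=6.11: A=0.00 Z=0.17 Y=13.40 M=31.26
t=6.98: A=0.00 Z=0.17 Y=11.66 M=31.43
t=7.85: A=0.00 Z=0.17 Y=10.14 M=31.60
At T=7.85: A=0.00 Z=0.17 Y=10.14 M=31.60; the largest is M.

Dominant species at T: M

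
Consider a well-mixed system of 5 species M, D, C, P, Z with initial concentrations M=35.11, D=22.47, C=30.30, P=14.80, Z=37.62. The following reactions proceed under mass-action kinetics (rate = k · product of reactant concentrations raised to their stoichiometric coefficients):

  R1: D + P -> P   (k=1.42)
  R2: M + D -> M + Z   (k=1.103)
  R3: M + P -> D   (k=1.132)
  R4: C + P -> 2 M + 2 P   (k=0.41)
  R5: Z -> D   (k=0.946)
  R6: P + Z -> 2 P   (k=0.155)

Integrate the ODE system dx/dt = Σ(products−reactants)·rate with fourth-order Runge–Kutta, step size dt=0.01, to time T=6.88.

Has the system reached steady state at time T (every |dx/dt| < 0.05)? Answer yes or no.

Steady state at T: yes

RK4 with dt=0.01: 688 steps to T=6.88. Trajectory (selected grid times):
t=0.00: M=35.11 D=22.47 C=30.30 P=14.80 Z=37.62
t=0.76: M=21.74 D=2.75 C=18.97 P=0.03 Z=68.68
t=1.53: M=21.69 D=2.72 C=18.93 P=0.00 Z=68.76
t=2.29: M=21.69 D=2.72 C=18.93 P=0.00 Z=68.76
t=3.06: M=21.69 D=2.72 C=18.93 P=0.00 Z=68.76
t=3.82: M=21.69 D=2.72 C=18.93 P=0.00 Z=68.76
t=4.59: M=21.69 D=2.72 C=18.93 P=0.00 Z=68.76
t=5.35: M=21.69 D=2.72 C=18.93 P=0.00 Z=68.76
t=6.12: M=21.69 D=2.72 C=18.93 P=0.00 Z=68.76
t=6.88: M=21.69 D=2.72 C=18.93 P=0.00 Z=68.76
Rates at T: R1=0.0000, R2=65.0462, R3=0.0000, R4=0.0000, R5=65.0462, R6=0.0000
dx/dt at T (Σ net stoichiometry × rate): M=-0.0000, D=-0.0000, C=-0.0000, P=-0.0000, Z=+0.0000
Largest |dx/dt| is |-0.0000| (D) < 0.05 → steady.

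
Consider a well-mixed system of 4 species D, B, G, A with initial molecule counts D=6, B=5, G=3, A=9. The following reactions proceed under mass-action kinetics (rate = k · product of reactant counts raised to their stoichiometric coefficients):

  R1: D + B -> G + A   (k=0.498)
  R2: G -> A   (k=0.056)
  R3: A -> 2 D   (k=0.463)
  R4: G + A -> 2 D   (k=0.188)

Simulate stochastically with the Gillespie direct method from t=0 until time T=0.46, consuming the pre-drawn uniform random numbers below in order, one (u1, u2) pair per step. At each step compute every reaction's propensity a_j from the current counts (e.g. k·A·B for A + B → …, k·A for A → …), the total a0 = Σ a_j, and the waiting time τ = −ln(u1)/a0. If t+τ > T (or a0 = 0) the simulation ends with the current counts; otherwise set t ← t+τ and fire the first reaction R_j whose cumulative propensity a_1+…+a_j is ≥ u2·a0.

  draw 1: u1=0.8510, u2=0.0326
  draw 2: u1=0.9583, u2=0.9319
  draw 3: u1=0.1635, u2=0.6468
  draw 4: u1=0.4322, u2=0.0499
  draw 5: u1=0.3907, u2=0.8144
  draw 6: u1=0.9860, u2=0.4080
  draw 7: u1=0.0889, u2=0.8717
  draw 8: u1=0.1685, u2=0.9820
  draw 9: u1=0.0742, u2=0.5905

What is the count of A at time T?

A at T = 7

t=0.000: D=6 B=5 G=3 A=9
Draw 1: a1=14.940, a2=0.168, a3=4.167, a4=5.076, a0=24.351; τ=−ln(0.8510)/24.351=0.007 → t=0.007; u2·a0=0.0326·24.351=0.794 ≤ a1=14.940 → R1 fires; D=5 B=4 G=4 A=10
Draw 2: a1=9.960, a2=0.224, a3=4.630, a4=7.520, a0=22.334; τ=−ln(0.9583)/22.334=0.002 → t=0.009; u2·a0=0.9319·22.334=20.813; a1+…+a3=14.814 < 20.813 ≤ a1+…+a4=22.334 → R4 fires; D=7 B=4 G=3 A=9
Draw 3: a1=13.944, a2=0.168, a3=4.167, a4=5.076, a0=23.355; τ=−ln(0.1635)/23.355=0.078 → t=0.086; u2·a0=0.6468·23.355=15.106; a1+a2=14.112 < 15.106 ≤ a1+…+a3=18.279 → R3 fires; D=9 B=4 G=3 A=8
Draw 4: a1=17.928, a2=0.168, a3=3.704, a4=4.512, a0=26.312; τ=−ln(0.4322)/26.312=0.032 → t=0.118; u2·a0=0.0499·26.312=1.313 ≤ a1=17.928 → R1 fires; D=8 B=3 G=4 A=9
Draw 5: a1=11.952, a2=0.224, a3=4.167, a4=6.768, a0=23.111; τ=−ln(0.3907)/23.111=0.041 → t=0.159; u2·a0=0.8144·23.111=18.822; a1+…+a3=16.343 < 18.822 ≤ a1+…+a4=23.111 → R4 fires; D=10 B=3 G=3 A=8
Draw 6: a1=14.940, a2=0.168, a3=3.704, a4=4.512, a0=23.324; τ=−ln(0.9860)/23.324=0.001 → t=0.159; u2·a0=0.4080·23.324=9.516 ≤ a1=14.940 → R1 fires; D=9 B=2 G=4 A=9
Draw 7: a1=8.964, a2=0.224, a3=4.167, a4=6.768, a0=20.123; τ=−ln(0.0889)/20.123=0.120 → t=0.279; u2·a0=0.8717·20.123=17.541; a1+…+a3=13.355 < 17.541 ≤ a1+…+a4=20.123 → R4 fires; D=11 B=2 G=3 A=8
Draw 8: a1=10.956, a2=0.168, a3=3.704, a4=4.512, a0=19.340; τ=−ln(0.1685)/19.340=0.092 → t=0.372; u2·a0=0.9820·19.340=18.992; a1+…+a3=14.828 < 18.992 ≤ a1+…+a4=19.340 → R4 fires; D=13 B=2 G=2 A=7
Draw 9: a1=12.948, a2=0.112, a3=3.241, a4=2.632, a0=18.933; τ=−ln(0.0742)/18.933=0.137 → t=0.509 > T=0.46: stop.
Read off A at T=0.46: 7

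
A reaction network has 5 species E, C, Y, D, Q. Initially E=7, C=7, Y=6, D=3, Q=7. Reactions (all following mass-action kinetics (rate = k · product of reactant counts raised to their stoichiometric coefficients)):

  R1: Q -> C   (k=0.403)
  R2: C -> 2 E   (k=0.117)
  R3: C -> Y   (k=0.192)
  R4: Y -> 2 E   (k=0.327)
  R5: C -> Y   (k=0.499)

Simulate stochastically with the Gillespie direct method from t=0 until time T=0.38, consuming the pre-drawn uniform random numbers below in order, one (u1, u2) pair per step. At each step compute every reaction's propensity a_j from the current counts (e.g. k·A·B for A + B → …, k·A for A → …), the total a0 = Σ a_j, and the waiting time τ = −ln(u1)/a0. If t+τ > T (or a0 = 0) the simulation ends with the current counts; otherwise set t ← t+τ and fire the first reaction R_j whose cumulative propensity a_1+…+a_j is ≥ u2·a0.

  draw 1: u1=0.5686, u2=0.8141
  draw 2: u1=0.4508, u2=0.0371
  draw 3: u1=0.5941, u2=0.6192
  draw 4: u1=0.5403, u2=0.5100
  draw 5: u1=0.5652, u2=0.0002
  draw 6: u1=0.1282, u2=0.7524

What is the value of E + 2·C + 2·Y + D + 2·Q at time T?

Check how each reaction changes W = E + 2·C + 2·Y + D + 2·Q (weight of products minus weight of reactants):
R1: Q -> C: (2·1) − (2·1) = 2 − 2 = 0
R2: C -> 2 E: (1·2) − (2·1) = 2 − 2 = 0
R3: C -> Y: (2·1) − (2·1) = 2 − 2 = 0
R4: Y -> 2 E: (1·2) − (2·1) = 2 − 2 = 0
R5: C -> Y: (2·1) − (2·1) = 2 − 2 = 0
Every reaction leaves W unchanged, so W is conserved and no simulation is needed: W(T) = W(0) = 7 + 2·7 + 2·6 + 3 + 2·7 = 50

Value at T = 50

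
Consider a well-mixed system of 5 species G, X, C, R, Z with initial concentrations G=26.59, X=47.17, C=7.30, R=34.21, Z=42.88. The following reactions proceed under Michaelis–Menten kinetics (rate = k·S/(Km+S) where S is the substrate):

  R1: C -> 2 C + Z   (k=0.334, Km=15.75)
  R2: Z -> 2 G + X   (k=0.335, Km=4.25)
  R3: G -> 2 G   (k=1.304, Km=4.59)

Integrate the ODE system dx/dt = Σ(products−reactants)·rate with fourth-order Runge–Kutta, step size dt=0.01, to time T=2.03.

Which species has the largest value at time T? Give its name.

Dominant species at T: X

RK4 with dt=0.01: 203 steps to T=2.03. Trajectory (selected grid times):
t=0.00: G=26.59 X=47.17 C=7.30 R=34.21 Z=42.88
t=0.23: G=26.99 X=47.24 C=7.32 R=34.21 Z=42.83
t=0.45: G=27.37 X=47.31 C=7.35 R=34.21 Z=42.79
t=0.68: G=27.76 X=47.38 C=7.37 R=34.21 Z=42.74
t=0.90: G=28.14 X=47.44 C=7.40 R=34.21 Z=42.70
t=1.13: G=28.54 X=47.51 C=7.42 R=34.21 Z=42.66
t=1.35: G=28.92 X=47.58 C=7.44 R=34.21 Z=42.61
t=1.58: G=29.32 X=47.65 C=7.47 R=34.21 Z=42.57
t=1.80: G=29.70 X=47.72 C=7.49 R=34.21 Z=42.52
t=2.03: G=30.10 X=47.79 C=7.52 R=34.21 Z=42.48
At T=2.03: G=30.10 X=47.79 C=7.52 R=34.21 Z=42.48; the largest is X.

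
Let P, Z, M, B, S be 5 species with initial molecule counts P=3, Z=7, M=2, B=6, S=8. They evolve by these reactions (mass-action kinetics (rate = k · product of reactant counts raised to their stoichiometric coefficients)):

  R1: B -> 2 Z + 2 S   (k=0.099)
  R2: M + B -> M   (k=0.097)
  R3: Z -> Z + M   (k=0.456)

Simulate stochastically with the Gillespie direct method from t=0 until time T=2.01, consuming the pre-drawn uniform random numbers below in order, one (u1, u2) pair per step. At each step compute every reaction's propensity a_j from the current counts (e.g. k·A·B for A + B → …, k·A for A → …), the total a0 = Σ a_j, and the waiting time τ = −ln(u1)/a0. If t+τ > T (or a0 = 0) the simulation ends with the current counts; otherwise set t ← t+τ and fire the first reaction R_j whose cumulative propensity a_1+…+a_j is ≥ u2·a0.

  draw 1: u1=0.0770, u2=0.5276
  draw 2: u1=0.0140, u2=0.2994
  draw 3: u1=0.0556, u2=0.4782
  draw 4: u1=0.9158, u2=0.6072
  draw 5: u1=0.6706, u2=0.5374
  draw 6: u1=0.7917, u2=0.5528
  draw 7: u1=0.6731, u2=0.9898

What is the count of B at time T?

t=0.000: P=3 Z=7 M=2 B=6 S=8
Draw 1: a1=0.594, a2=1.164, a3=3.192, a0=4.950; τ=−ln(0.0770)/4.950=0.518 → t=0.518; u2·a0=0.5276·4.950=2.612; a1+a2=1.758 < 2.612 ≤ a1+…+a3=4.950 → R3 fires; P=3 Z=7 M=3 B=6 S=8
Draw 2: a1=0.594, a2=1.746, a3=3.192, a0=5.532; τ=−ln(0.0140)/5.532=0.772 → t=1.290; u2·a0=0.2994·5.532=1.656; a1=0.594 < 1.656 ≤ a1+a2=2.340 → R2 fires; P=3 Z=7 M=3 B=5 S=8
Draw 3: a1=0.495, a2=1.455, a3=3.192, a0=5.142; τ=−ln(0.0556)/5.142=0.562 → t=1.852; u2·a0=0.4782·5.142=2.459; a1+a2=1.950 < 2.459 ≤ a1+…+a3=5.142 → R3 fires; P=3 Z=7 M=4 B=5 S=8
Draw 4: a1=0.495, a2=1.940, a3=3.192, a0=5.627; τ=−ln(0.9158)/5.627=0.016 → t=1.867; u2·a0=0.6072·5.627=3.417; a1+a2=2.435 < 3.417 ≤ a1+…+a3=5.627 → R3 fires; P=3 Z=7 M=5 B=5 S=8
Draw 5: a1=0.495, a2=2.425, a3=3.192, a0=6.112; τ=−ln(0.6706)/6.112=0.065 → t=1.933; u2·a0=0.5374·6.112=3.285; a1+a2=2.920 < 3.285 ≤ a1+…+a3=6.112 → R3 fires; P=3 Z=7 M=6 B=5 S=8
Draw 6: a1=0.495, a2=2.910, a3=3.192, a0=6.597; τ=−ln(0.7917)/6.597=0.035 → t=1.968; u2·a0=0.5528·6.597=3.647; a1+a2=3.405 < 3.647 ≤ a1+…+a3=6.597 → R3 fires; P=3 Z=7 M=7 B=5 S=8
Draw 7: a1=0.495, a2=3.395, a3=3.192, a0=7.082; τ=−ln(0.6731)/7.082=0.056 → t=2.024 > T=2.01: stop.
Read off B at T=2.01: 5

B at T = 5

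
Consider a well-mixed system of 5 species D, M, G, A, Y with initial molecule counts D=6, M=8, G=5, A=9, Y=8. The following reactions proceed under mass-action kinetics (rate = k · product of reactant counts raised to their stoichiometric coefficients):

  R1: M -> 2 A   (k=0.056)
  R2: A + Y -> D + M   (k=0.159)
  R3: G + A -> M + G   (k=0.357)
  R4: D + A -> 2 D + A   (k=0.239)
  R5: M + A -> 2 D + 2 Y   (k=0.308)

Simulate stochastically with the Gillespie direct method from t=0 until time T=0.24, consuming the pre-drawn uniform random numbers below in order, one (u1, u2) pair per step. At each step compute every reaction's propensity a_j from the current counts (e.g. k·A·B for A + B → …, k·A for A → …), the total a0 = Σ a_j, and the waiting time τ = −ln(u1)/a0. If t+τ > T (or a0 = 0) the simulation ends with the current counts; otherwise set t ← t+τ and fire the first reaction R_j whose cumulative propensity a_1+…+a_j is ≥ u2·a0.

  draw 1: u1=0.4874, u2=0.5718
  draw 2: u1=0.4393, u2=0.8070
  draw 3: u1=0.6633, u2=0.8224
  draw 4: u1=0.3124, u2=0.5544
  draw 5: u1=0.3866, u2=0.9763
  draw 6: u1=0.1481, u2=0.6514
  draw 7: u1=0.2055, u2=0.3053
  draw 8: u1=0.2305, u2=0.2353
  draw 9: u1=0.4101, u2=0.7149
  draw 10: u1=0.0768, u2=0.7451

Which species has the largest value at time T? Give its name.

Dominant species at T: D

t=0.000: D=6 M=8 G=5 A=9 Y=8
Draw 1: a1=0.448, a2=11.448, a3=16.065, a4=12.906, a5=22.176, a0=63.043; τ=−ln(0.4874)/63.043=0.011 → t=0.011; u2·a0=0.5718·63.043=36.048; a1+…+a3=27.961 < 36.048 ≤ a1+…+a4=40.867 → R4 fires; D=7 M=8 G=5 A=9 Y=8
Draw 2: a1=0.448, a2=11.448, a3=16.065, a4=15.057, a5=22.176, a0=65.194; τ=−ln(0.4393)/65.194=0.013 → t=0.024; u2·a0=0.8070·65.194=52.612; a1+…+a4=43.018 < 52.612 ≤ a1+…+a5=65.194 → R5 fires; D=9 M=7 G=5 A=8 Y=10
Draw 3: a1=0.392, a2=12.720, a3=14.280, a4=17.208, a5=17.248, a0=61.848; τ=−ln(0.6633)/61.848=0.007 → t=0.031; u2·a0=0.8224·61.848=50.864; a1+…+a4=44.600 < 50.864 ≤ a1+…+a5=61.848 → R5 fires; D=11 M=6 G=5 A=7 Y=12
Draw 4: a1=0.336, a2=13.356, a3=12.495, a4=18.403, a5=12.936, a0=57.526; τ=−ln(0.3124)/57.526=0.020 → t=0.051; u2·a0=0.5544·57.526=31.892; a1+…+a3=26.187 < 31.892 ≤ a1+…+a4=44.590 → R4 fires; D=12 M=6 G=5 A=7 Y=12
Draw 5: a1=0.336, a2=13.356, a3=12.495, a4=20.076, a5=12.936, a0=59.199; τ=−ln(0.3866)/59.199=0.016 → t=0.067; u2·a0=0.9763·59.199=57.796; a1+…+a4=46.263 < 57.796 ≤ a1+…+a5=59.199 → R5 fires; D=14 M=5 G=5 A=6 Y=14
Draw 6: a1=0.280, a2=13.356, a3=10.710, a4=20.076, a5=9.240, a0=53.662; τ=−ln(0.1481)/53.662=0.036 → t=0.103; u2·a0=0.6514·53.662=34.955; a1+…+a3=24.346 < 34.955 ≤ a1+…+a4=44.422 → R4 fires; D=15 M=5 G=5 A=6 Y=14
Draw 7: a1=0.280, a2=13.356, a3=10.710, a4=21.510, a5=9.240, a0=55.096; τ=−ln(0.2055)/55.096=0.029 → t=0.131; u2·a0=0.3053·55.096=16.821; a1+a2=13.636 < 16.821 ≤ a1+…+a3=24.346 → R3 fires; D=15 M=6 G=5 A=5 Y=14
Draw 8: a1=0.336, a2=11.130, a3=8.925, a4=17.925, a5=9.240, a0=47.556; τ=−ln(0.2305)/47.556=0.031 → t=0.162; u2·a0=0.2353·47.556=11.190; a1=0.336 < 11.190 ≤ a1+a2=11.466 → R2 fires; D=16 M=7 G=5 A=4 Y=13
Draw 9: a1=0.392, a2=8.268, a3=7.140, a4=15.296, a5=8.624, a0=39.720; τ=−ln(0.4101)/39.720=0.022 → t=0.185; u2·a0=0.7149·39.720=28.396; a1+…+a3=15.800 < 28.396 ≤ a1+…+a4=31.096 → R4 fires; D=17 M=7 G=5 A=4 Y=13
Draw 10: a1=0.392, a2=8.268, a3=7.140, a4=16.252, a5=8.624, a0=40.676; τ=−ln(0.0768)/40.676=0.063 → t=0.248 > T=0.24: stop.
At T=0.24: D=17 M=7 G=5 A=4 Y=13; the largest is D.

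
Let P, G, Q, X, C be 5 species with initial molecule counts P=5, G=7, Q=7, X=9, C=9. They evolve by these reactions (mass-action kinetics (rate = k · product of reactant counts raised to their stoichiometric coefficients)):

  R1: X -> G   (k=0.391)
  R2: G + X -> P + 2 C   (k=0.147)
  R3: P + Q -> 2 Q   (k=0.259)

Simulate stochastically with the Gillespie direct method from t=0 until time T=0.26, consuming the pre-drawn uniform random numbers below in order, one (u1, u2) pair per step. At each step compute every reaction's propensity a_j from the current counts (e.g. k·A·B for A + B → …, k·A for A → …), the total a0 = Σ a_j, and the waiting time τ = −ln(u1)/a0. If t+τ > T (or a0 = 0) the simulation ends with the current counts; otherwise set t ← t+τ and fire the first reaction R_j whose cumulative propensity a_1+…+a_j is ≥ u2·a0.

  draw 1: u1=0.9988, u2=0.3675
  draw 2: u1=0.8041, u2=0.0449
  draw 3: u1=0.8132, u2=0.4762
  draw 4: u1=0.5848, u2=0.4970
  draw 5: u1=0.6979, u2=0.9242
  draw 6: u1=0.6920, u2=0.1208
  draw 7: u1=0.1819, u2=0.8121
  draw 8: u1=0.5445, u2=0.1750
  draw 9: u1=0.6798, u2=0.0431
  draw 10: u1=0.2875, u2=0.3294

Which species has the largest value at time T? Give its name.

t=0.000: P=5 G=7 Q=7 X=9 C=9
Draw 1: a1=3.519, a2=9.261, a3=9.065, a0=21.845; τ=−ln(0.9988)/21.845=0.000 → t=0.000; u2·a0=0.3675·21.845=8.028; a1=3.519 < 8.028 ≤ a1+a2=12.780 → R2 fires; P=6 G=6 Q=7 X=8 C=11
Draw 2: a1=3.128, a2=7.056, a3=10.878, a0=21.062; τ=−ln(0.8041)/21.062=0.010 → t=0.010; u2·a0=0.0449·21.062=0.946 ≤ a1=3.128 → R1 fires; P=6 G=7 Q=7 X=7 C=11
Draw 3: a1=2.737, a2=7.203, a3=10.878, a0=20.818; τ=−ln(0.8132)/20.818=0.010 → t=0.020; u2·a0=0.4762·20.818=9.914; a1=2.737 < 9.914 ≤ a1+a2=9.940 → R2 fires; P=7 G=6 Q=7 X=6 C=13
Draw 4: a1=2.346, a2=5.292, a3=12.691, a0=20.329; τ=−ln(0.5848)/20.329=0.026 → t=0.047; u2·a0=0.4970·20.329=10.104; a1+a2=7.638 < 10.104 ≤ a1+…+a3=20.329 → R3 fires; P=6 G=6 Q=8 X=6 C=13
Draw 5: a1=2.346, a2=5.292, a3=12.432, a0=20.070; τ=−ln(0.6979)/20.070=0.018 → t=0.065; u2·a0=0.9242·20.070=18.549; a1+a2=7.638 < 18.549 ≤ a1+…+a3=20.070 → R3 fires; P=5 G=6 Q=9 X=6 C=13
Draw 6: a1=2.346, a2=5.292, a3=11.655, a0=19.293; τ=−ln(0.6920)/19.293=0.019 → t=0.084; u2·a0=0.1208·19.293=2.331 ≤ a1=2.346 → R1 fires; P=5 G=7 Q=9 X=5 C=13
Draw 7: a1=1.955, a2=5.145, a3=11.655, a0=18.755; τ=−ln(0.1819)/18.755=0.091 → t=0.175; u2·a0=0.8121·18.755=15.231; a1+a2=7.100 < 15.231 ≤ a1+…+a3=18.755 → R3 fires; P=4 G=7 Q=10 X=5 C=13
Draw 8: a1=1.955, a2=5.145, a3=10.360, a0=17.460; τ=−ln(0.5445)/17.460=0.035 → t=0.209; u2·a0=0.1750·17.460=3.055; a1=1.955 < 3.055 ≤ a1+a2=7.100 → R2 fires; P=5 G=6 Q=10 X=4 C=15
Draw 9: a1=1.564, a2=3.528, a3=12.950, a0=18.042; τ=−ln(0.6798)/18.042=0.021 → t=0.231; u2·a0=0.0431·18.042=0.778 ≤ a1=1.564 → R1 fires; P=5 G=7 Q=10 X=3 C=15
Draw 10: a1=1.173, a2=3.087, a3=12.950, a0=17.210; τ=−ln(0.2875)/17.210=0.072 → t=0.303 > T=0.26: stop.
At T=0.26: P=5 G=7 Q=10 X=3 C=15; the largest is C.

Dominant species at T: C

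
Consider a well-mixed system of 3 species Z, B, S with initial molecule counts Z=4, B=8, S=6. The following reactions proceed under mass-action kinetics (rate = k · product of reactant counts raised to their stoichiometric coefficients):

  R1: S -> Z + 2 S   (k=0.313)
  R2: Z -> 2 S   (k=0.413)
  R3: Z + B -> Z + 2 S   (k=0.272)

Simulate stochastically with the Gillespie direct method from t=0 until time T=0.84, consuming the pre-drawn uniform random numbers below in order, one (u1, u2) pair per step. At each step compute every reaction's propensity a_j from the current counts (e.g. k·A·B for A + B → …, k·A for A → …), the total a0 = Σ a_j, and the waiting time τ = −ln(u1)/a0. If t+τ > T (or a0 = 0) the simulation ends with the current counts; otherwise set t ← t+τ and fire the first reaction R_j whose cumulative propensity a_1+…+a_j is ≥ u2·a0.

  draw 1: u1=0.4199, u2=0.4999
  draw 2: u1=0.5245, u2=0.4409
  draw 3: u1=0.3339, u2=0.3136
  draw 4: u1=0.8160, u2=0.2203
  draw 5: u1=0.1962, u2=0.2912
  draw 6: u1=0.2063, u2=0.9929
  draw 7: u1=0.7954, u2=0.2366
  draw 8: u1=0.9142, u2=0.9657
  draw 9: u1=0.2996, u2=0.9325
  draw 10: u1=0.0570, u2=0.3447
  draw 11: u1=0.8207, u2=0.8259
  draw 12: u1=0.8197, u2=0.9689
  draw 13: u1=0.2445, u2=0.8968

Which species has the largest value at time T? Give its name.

Dominant species at T: S

t=0.000: Z=4 B=8 S=6
Draw 1: a1=1.878, a2=1.652, a3=8.704, a0=12.234; τ=−ln(0.4199)/12.234=0.071 → t=0.071; u2·a0=0.4999·12.234=6.116; a1+a2=3.530 < 6.116 ≤ a1+…+a3=12.234 → R3 fires; Z=4 B=7 S=8
Draw 2: a1=2.504, a2=1.652, a3=7.616, a0=11.772; τ=−ln(0.5245)/11.772=0.055 → t=0.126; u2·a0=0.4409·11.772=5.190; a1+a2=4.156 < 5.190 ≤ a1+…+a3=11.772 → R3 fires; Z=4 B=6 S=10
Draw 3: a1=3.130, a2=1.652, a3=6.528, a0=11.310; τ=−ln(0.3339)/11.310=0.097 → t=0.223; u2·a0=0.3136·11.310=3.547; a1=3.130 < 3.547 ≤ a1+a2=4.782 → R2 fires; Z=3 B=6 S=12
Draw 4: a1=3.756, a2=1.239, a3=4.896, a0=9.891; τ=−ln(0.8160)/9.891=0.021 → t=0.243; u2·a0=0.2203·9.891=2.179 ≤ a1=3.756 → R1 fires; Z=4 B=6 S=13
Draw 5: a1=4.069, a2=1.652, a3=6.528, a0=12.249; τ=−ln(0.1962)/12.249=0.133 → t=0.376; u2·a0=0.2912·12.249=3.567 ≤ a1=4.069 → R1 fires; Z=5 B=6 S=14
Draw 6: a1=4.382, a2=2.065, a3=8.160, a0=14.607; τ=−ln(0.2063)/14.607=0.108 → t=0.484; u2·a0=0.9929·14.607=14.503; a1+a2=6.447 < 14.503 ≤ a1+…+a3=14.607 → R3 fires; Z=5 B=5 S=16
Draw 7: a1=5.008, a2=2.065, a3=6.800, a0=13.873; τ=−ln(0.7954)/13.873=0.017 → t=0.501; u2·a0=0.2366·13.873=3.282 ≤ a1=5.008 → R1 fires; Z=6 B=5 S=17
Draw 8: a1=5.321, a2=2.478, a3=8.160, a0=15.959; τ=−ln(0.9142)/15.959=0.006 → t=0.506; u2·a0=0.9657·15.959=15.412; a1+a2=7.799 < 15.412 ≤ a1+…+a3=15.959 → R3 fires; Z=6 B=4 S=19
Draw 9: a1=5.947, a2=2.478, a3=6.528, a0=14.953; τ=−ln(0.2996)/14.953=0.081 → t=0.587; u2·a0=0.9325·14.953=13.944; a1+a2=8.425 < 13.944 ≤ a1+…+a3=14.953 → R3 fires; Z=6 B=3 S=21
Draw 10: a1=6.573, a2=2.478, a3=4.896, a0=13.947; τ=−ln(0.0570)/13.947=0.205 → t=0.792; u2·a0=0.3447·13.947=4.808 ≤ a1=6.573 → R1 fires; Z=7 B=3 S=22
Draw 11: a1=6.886, a2=2.891, a3=5.712, a0=15.489; τ=−ln(0.8207)/15.489=0.013 → t=0.805; u2·a0=0.8259·15.489=12.792; a1+a2=9.777 < 12.792 ≤ a1+…+a3=15.489 → R3 fires; Z=7 B=2 S=24
Draw 12: a1=7.512, a2=2.891, a3=3.808, a0=14.211; τ=−ln(0.8197)/14.211=0.014 → t=0.819; u2·a0=0.9689·14.211=13.769; a1+a2=10.403 < 13.769 ≤ a1+…+a3=14.211 → R3 fires; Z=7 B=1 S=26
Draw 13: a1=8.138, a2=2.891, a3=1.904, a0=12.933; τ=−ln(0.2445)/12.933=0.109 → t=0.928 > T=0.84: stop.
At T=0.84: Z=7 B=1 S=26; the largest is S.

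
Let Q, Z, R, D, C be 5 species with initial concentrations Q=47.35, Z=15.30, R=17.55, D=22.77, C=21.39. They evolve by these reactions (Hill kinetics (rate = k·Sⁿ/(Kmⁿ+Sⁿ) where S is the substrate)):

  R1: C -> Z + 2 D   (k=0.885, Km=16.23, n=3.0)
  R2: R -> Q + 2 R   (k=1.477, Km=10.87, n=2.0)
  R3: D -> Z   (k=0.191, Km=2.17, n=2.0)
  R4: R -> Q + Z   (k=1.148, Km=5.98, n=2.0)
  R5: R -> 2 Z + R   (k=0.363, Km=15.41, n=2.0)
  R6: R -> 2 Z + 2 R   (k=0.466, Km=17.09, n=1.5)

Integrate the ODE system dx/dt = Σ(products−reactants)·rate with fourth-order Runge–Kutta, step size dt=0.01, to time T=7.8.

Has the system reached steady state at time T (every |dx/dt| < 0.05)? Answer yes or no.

RK4 with dt=0.01: 780 steps to T=7.8. Trajectory (selected grid times):
t=0.00: Q=47.35 Z=15.30 R=17.55 D=22.77 C=21.39
t=0.87: Q=49.18 Z=17.66 R=17.79 D=23.66 C=20.86
t=1.73: Q=51.00 Z=20.00 R=18.04 D=24.52 C=20.35
t=2.60: Q=52.84 Z=22.36 R=18.30 D=25.37 C=19.84
t=3.47: Q=54.70 Z=24.72 R=18.56 D=26.18 C=19.35
t=4.33: Q=56.54 Z=27.05 R=18.83 D=26.97 C=18.88
t=5.20: Q=58.42 Z=29.41 R=19.11 D=27.73 C=18.42
t=6.07: Q=60.31 Z=31.76 R=19.39 D=28.46 C=17.97
t=6.93: Q=62.18 Z=34.08 R=19.68 D=29.16 C=17.54
t=7.80: Q=64.08 Z=36.43 R=19.98 D=29.84 C=17.11
Rates at T: R1=0.4776, R2=1.1396, R3=0.1900, R4=1.0536, R5=0.2276, R6=0.2602
dx/dt at T (Σ net stoichiometry × rate): Q=+2.1932, Z=+2.6967, R=+0.3462, D=+0.7652, C=-0.4776
Largest |dx/dt| is |+2.6967| (Z) ≥ 0.05 → not steady.

Steady state at T: no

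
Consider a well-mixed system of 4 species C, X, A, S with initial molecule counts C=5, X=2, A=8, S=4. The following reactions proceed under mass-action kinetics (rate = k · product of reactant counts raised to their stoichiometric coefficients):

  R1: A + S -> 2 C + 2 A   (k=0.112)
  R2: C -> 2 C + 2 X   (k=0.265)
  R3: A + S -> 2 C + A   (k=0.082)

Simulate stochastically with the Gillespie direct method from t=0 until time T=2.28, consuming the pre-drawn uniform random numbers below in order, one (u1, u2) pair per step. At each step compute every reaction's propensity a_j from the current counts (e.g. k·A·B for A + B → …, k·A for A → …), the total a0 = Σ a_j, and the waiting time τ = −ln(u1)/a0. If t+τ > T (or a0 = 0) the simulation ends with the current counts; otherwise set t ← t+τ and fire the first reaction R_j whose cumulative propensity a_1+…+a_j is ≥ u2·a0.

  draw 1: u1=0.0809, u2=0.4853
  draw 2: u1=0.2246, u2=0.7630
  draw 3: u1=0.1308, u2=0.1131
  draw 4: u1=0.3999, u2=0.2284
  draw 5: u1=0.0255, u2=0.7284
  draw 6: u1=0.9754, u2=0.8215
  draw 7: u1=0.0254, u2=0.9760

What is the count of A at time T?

A at T = 10

t=0.000: C=5 X=2 A=8 S=4
Draw 1: a1=3.584, a2=1.325, a3=2.624, a0=7.533; τ=−ln(0.0809)/7.533=0.334 → t=0.334; u2·a0=0.4853·7.533=3.656; a1=3.584 < 3.656 ≤ a1+a2=4.909 → R2 fires; C=6 X=4 A=8 S=4
Draw 2: a1=3.584, a2=1.590, a3=2.624, a0=7.798; τ=−ln(0.2246)/7.798=0.192 → t=0.525; u2·a0=0.7630·7.798=5.950; a1+a2=5.174 < 5.950 ≤ a1+…+a3=7.798 → R3 fires; C=8 X=4 A=8 S=3
Draw 3: a1=2.688, a2=2.120, a3=1.968, a0=6.776; τ=−ln(0.1308)/6.776=0.300 → t=0.826; u2·a0=0.1131·6.776=0.766 ≤ a1=2.688 → R1 fires; C=10 X=4 A=9 S=2
Draw 4: a1=2.016, a2=2.650, a3=1.476, a0=6.142; τ=−ln(0.3999)/6.142=0.149 → t=0.975; u2·a0=0.2284·6.142=1.403 ≤ a1=2.016 → R1 fires; C=12 X=4 A=10 S=1
Draw 5: a1=1.120, a2=3.180, a3=0.820, a0=5.120; τ=−ln(0.0255)/5.120=0.717 → t=1.691; u2·a0=0.7284·5.120=3.729; a1=1.120 < 3.729 ≤ a1+a2=4.300 → R2 fires; C=13 X=6 A=10 S=1
Draw 6: a1=1.120, a2=3.445, a3=0.820, a0=5.385; τ=−ln(0.9754)/5.385=0.005 → t=1.696; u2·a0=0.8215·5.385=4.424; a1=1.120 < 4.424 ≤ a1+a2=4.565 → R2 fires; C=14 X=8 A=10 S=1
Draw 7: a1=1.120, a2=3.710, a3=0.820, a0=5.650; τ=−ln(0.0254)/5.650=0.650 → t=2.346 > T=2.28: stop.
Read off A at T=2.28: 10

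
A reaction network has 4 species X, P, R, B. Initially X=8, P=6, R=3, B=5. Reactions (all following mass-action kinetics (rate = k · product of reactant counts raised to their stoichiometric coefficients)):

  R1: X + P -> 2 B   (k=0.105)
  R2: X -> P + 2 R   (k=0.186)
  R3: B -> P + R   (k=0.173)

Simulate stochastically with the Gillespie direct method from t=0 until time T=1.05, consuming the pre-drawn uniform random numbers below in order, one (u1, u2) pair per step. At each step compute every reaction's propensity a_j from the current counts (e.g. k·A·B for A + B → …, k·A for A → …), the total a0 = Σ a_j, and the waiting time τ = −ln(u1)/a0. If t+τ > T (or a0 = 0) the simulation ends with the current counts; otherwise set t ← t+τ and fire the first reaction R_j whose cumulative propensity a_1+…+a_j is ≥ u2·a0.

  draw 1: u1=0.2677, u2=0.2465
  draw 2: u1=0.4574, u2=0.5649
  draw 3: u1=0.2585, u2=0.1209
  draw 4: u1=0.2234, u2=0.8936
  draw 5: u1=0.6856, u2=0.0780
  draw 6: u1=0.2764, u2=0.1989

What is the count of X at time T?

X at T = 4

t=0.000: X=8 P=6 R=3 B=5
Draw 1: a1=5.040, a2=1.488, a3=0.865, a0=7.393; τ=−ln(0.2677)/7.393=0.178 → t=0.178; u2·a0=0.2465·7.393=1.822 ≤ a1=5.040 → R1 fires; X=7 P=5 R=3 B=7
Draw 2: a1=3.675, a2=1.302, a3=1.211, a0=6.188; τ=−ln(0.4574)/6.188=0.126 → t=0.305; u2·a0=0.5649·6.188=3.496 ≤ a1=3.675 → R1 fires; X=6 P=4 R=3 B=9
Draw 3: a1=2.520, a2=1.116, a3=1.557, a0=5.193; τ=−ln(0.2585)/5.193=0.261 → t=0.565; u2·a0=0.1209·5.193=0.628 ≤ a1=2.520 → R1 fires; X=5 P=3 R=3 B=11
Draw 4: a1=1.575, a2=0.930, a3=1.903, a0=4.408; τ=−ln(0.2234)/4.408=0.340 → t=0.905; u2·a0=0.8936·4.408=3.939; a1+a2=2.505 < 3.939 ≤ a1+…+a3=4.408 → R3 fires; X=5 P=4 R=4 B=10
Draw 5: a1=2.100, a2=0.930, a3=1.730, a0=4.760; τ=−ln(0.6856)/4.760=0.079 → t=0.984; u2·a0=0.0780·4.760=0.371 ≤ a1=2.100 → R1 fires; X=4 P=3 R=4 B=12
Draw 6: a1=1.260, a2=0.744, a3=2.076, a0=4.080; τ=−ln(0.2764)/4.080=0.315 → t=1.300 > T=1.05: stop.
Read off X at T=1.05: 4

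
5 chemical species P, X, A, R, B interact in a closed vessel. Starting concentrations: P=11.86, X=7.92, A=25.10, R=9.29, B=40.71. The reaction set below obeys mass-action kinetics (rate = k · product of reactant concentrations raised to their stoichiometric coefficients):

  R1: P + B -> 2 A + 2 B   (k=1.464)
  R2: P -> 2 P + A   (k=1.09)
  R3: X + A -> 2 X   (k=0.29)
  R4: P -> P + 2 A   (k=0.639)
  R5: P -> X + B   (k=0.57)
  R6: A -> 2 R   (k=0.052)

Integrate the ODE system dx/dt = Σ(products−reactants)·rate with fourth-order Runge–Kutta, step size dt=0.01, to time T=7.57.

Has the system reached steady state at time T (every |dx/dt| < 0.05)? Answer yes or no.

Steady state at T: yes

RK4 with dt=0.01: 757 steps to T=7.57. Trajectory (selected grid times):
t=0.00: P=11.86 X=7.92 A=25.10 R=9.29 B=40.71
t=0.84: P=0.00 X=57.09 A=0.00 R=9.99 B=52.76
t=1.68: P=0.00 X=57.09 A=0.00 R=9.99 B=52.76
t=2.52: P=0.00 X=57.09 A=0.00 R=9.99 B=52.76
t=3.36: P=0.00 X=57.09 A=0.00 R=9.99 B=52.76
t=4.21: P=0.00 X=57.09 A=0.00 R=9.99 B=52.76
t=5.05: P=0.00 X=57.09 A=0.00 R=9.99 B=52.76
t=5.89: P=0.00 X=57.09 A=0.00 R=9.99 B=52.76
t=6.73: P=0.00 X=57.09 A=0.00 R=9.99 B=52.76
t=7.57: P=0.00 X=57.09 A=0.00 R=9.99 B=52.76
Rates at T: R1=0.0000, R2=0.0000, R3=0.0000, R4=0.0000, R5=0.0000, R6=0.0000
dx/dt at T (Σ net stoichiometry × rate): P=-0.0000, X=+0.0000, A=-0.0000, R=+0.0000, B=+0.0000
Largest |dx/dt| is |-0.0000| (A) < 0.05 → steady.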